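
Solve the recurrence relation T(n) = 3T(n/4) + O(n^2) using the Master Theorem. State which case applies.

Master Theorem for T(n) = 3T(n/4) + O(n^2):

a = 3, b = 4, c = 2
log_b(a) = log_4(3) = 0.7925

Case 3: c = 2 > log_4(3) = 0.7925
T(n) = O(n^2) = O(n^2)

For T(n) = 3T(n/4) + O(n^2): log_4(3) = 0.7925. This is Case 3 of the Master Theorem (c > log_b(a), work dominated by root), giving O(n^2).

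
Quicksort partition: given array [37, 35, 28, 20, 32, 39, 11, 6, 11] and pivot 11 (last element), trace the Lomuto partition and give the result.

Lomuto partition with pivot = 11:

Initial array: [37, 35, 28, 20, 32, 39, 11, 6, 11]

arr[0]=37 > 11: no swap
arr[1]=35 > 11: no swap
arr[2]=28 > 11: no swap
arr[3]=20 > 11: no swap
arr[4]=32 > 11: no swap
arr[5]=39 > 11: no swap
arr[6]=11 <= 11: swap with position 0, array becomes [11, 35, 28, 20, 32, 39, 37, 6, 11]
arr[7]=6 <= 11: swap with position 1, array becomes [11, 6, 28, 20, 32, 39, 37, 35, 11]

Place pivot at position 2: [11, 6, 11, 20, 32, 39, 37, 35, 28]
Pivot position: 2

After partitioning with pivot 11, the array becomes [11, 6, 11, 20, 32, 39, 37, 35, 28]. The pivot is placed at index 2. All elements to the left of the pivot are <= 11, and all elements to the right are > 11.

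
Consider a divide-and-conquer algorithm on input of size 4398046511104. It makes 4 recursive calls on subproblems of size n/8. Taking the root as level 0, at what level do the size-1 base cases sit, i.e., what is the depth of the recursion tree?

For divide and conquer with division factor 8:

Problem sizes at each level:
Level 0: 4398046511104
Level 1: 549755813888
Level 2: 68719476736
Level 3: 8589934592
Level 4: 1073741824
Level 5: 134217728
Level 6: 16777216
Level 7: 2097152
Level 8: 262144
Level 9: 32768
Level 10: 4096
Level 11: 512
Level 12: 64
Level 13: 8
Level 14: 1

The root is level 0 and the size-1 base case is level 14 (the tree spans levels 0 through 14, i.e. 15 levels counting the root), so the depth is the number of divisions: log_8(4398046511104) = 14

The recursion tree depth is log_8(4398046511104) = 14. At each level, the problem size is divided by 8, so it takes 14 divisions to reduce to a base case of size 1. The algorithm makes 4 recursive calls at each level.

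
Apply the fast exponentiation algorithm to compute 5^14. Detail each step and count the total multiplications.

Computing 5^14 by squaring (build up from 5^1; each line after the first costs one multiplication):

5^1 = 5
5^2 = (5^1)^2 = 5^2 = 25
5^3 = 5 * 5^2 = 5 * 25 = 125
5^6 = (5^3)^2 = 125^2 = 15625
5^7 = 5 * 5^6 = 5 * 15625 = 78125
5^14 = (5^7)^2 = 78125^2 = 6103515625

Result: 6103515625
Multiplications needed: 5 (5 lines after 5^1)

5^14 = 6103515625. Using exponentiation by squaring, this requires 5 multiplications. The key idea: if the exponent is even, square the half-power; if odd, multiply by the base once.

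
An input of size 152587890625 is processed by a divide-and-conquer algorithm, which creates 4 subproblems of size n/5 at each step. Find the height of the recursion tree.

For divide and conquer with division factor 5:

Problem sizes at each level:
Level 0: 152587890625
Level 1: 30517578125
Level 2: 6103515625
Level 3: 1220703125
Level 4: 244140625
Level 5: 48828125
Level 6: 9765625
Level 7: 1953125
Level 8: 390625
Level 9: 78125
Level 10: 15625
Level 11: 3125
Level 12: 625
Level 13: 125
Level 14: 25
Level 15: 5
Level 16: 1

The root is level 0 and the size-1 base case is level 16 (the tree spans levels 0 through 16, i.e. 17 levels counting the root), so the depth is the number of divisions: log_5(152587890625) = 16

The recursion tree depth is log_5(152587890625) = 16. At each level, the problem size is divided by 5, so it takes 16 divisions to reduce to a base case of size 1. The algorithm makes 4 recursive calls at each level.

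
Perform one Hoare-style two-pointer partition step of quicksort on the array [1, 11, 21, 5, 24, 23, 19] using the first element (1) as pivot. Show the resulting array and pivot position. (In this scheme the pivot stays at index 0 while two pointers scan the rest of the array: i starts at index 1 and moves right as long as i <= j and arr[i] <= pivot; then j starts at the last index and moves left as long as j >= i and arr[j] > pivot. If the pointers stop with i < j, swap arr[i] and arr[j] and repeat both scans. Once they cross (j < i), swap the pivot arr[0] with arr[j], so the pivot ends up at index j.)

Hoare-style two-pointer partition with pivot = 1:

Initial array: [1, 11, 21, 5, 24, 23, 19]

Pointers start at i = 1, j = 6.
i ends at 1, j ends at 0: the pointers have crossed (j < i), so scanning stops.

j = 0, so swapping arr[0] with arr[j] leaves the pivot at position 0: [1, 11, 21, 5, 24, 23, 19]
Pivot position: 0

After partitioning with pivot 1, the array becomes [1, 11, 21, 5, 24, 23, 19]. The pivot is placed at index 0. All elements to the left of the pivot are <= 1, and all elements to the right are > 1.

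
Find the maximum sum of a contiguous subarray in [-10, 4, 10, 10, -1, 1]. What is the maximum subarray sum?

Using Kadane's algorithm on [-10, 4, 10, 10, -1, 1]:

Scanning through the array:
Position 1 (value 4): max_ending_here = 4, max_so_far = 4
Position 2 (value 10): max_ending_here = 14, max_so_far = 14
Position 3 (value 10): max_ending_here = 24, max_so_far = 24
Position 4 (value -1): max_ending_here = 23, max_so_far = 24
Position 5 (value 1): max_ending_here = 24, max_so_far = 24

Maximum subarray: [4, 10, 10]
Maximum sum: 24

The maximum subarray is [4, 10, 10] with sum 24. This subarray runs from index 1 to index 3.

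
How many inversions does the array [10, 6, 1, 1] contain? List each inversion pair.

Finding inversions in [10, 6, 1, 1]:

(0, 1): arr[0]=10 > arr[1]=6
(0, 2): arr[0]=10 > arr[2]=1
(0, 3): arr[0]=10 > arr[3]=1
(1, 2): arr[1]=6 > arr[2]=1
(1, 3): arr[1]=6 > arr[3]=1

Total inversions: 5

The array has 5 inversion(s): (0,1), (0,2), (0,3), (1,2), (1,3). Each pair (i,j) satisfies i < j and arr[i] > arr[j].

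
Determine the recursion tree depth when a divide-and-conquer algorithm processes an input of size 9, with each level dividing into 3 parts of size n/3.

For divide and conquer with division factor 3:

Problem sizes at each level:
Level 0: 9
Level 1: 3
Level 2: 1

The root is level 0 and the size-1 base case is level 2 (the tree spans levels 0 through 2, i.e. 3 levels counting the root), so the depth is the number of divisions: log_3(9) = 2

The recursion tree depth is log_3(9) = 2. At each level, the problem size is divided by 3, so it takes 2 divisions to reduce to a base case of size 1. The algorithm makes 3 recursive calls at each level.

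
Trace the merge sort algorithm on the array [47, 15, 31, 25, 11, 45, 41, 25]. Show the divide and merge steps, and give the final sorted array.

Merge sort trace:

Split: [47, 15, 31, 25, 11, 45, 41, 25] -> [47, 15, 31, 25] and [11, 45, 41, 25]
  Split: [47, 15, 31, 25] -> [47, 15] and [31, 25]
    Split: [47, 15] -> [47] and [15]
    Merge: [47] + [15] -> [15, 47]
    Split: [31, 25] -> [31] and [25]
    Merge: [31] + [25] -> [25, 31]
  Merge: [15, 47] + [25, 31] -> [15, 25, 31, 47]
  Split: [11, 45, 41, 25] -> [11, 45] and [41, 25]
    Split: [11, 45] -> [11] and [45]
    Merge: [11] + [45] -> [11, 45]
    Split: [41, 25] -> [41] and [25]
    Merge: [41] + [25] -> [25, 41]
  Merge: [11, 45] + [25, 41] -> [11, 25, 41, 45]
Merge: [15, 25, 31, 47] + [11, 25, 41, 45] -> [11, 15, 25, 25, 31, 41, 45, 47]

Final sorted array: [11, 15, 25, 25, 31, 41, 45, 47]

The merge sort proceeds by recursively splitting the array and merging sorted halves.
After all merges, the sorted array is [11, 15, 25, 25, 31, 41, 45, 47].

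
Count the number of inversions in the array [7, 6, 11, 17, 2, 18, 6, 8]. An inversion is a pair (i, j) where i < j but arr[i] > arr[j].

Finding inversions in [7, 6, 11, 17, 2, 18, 6, 8]:

(0, 1): arr[0]=7 > arr[1]=6
(0, 4): arr[0]=7 > arr[4]=2
(0, 6): arr[0]=7 > arr[6]=6
(1, 4): arr[1]=6 > arr[4]=2
(2, 4): arr[2]=11 > arr[4]=2
(2, 6): arr[2]=11 > arr[6]=6
(2, 7): arr[2]=11 > arr[7]=8
(3, 4): arr[3]=17 > arr[4]=2
(3, 6): arr[3]=17 > arr[6]=6
(3, 7): arr[3]=17 > arr[7]=8
(5, 6): arr[5]=18 > arr[6]=6
(5, 7): arr[5]=18 > arr[7]=8

Total inversions: 12

The array has 12 inversion(s): (0,1), (0,4), (0,6), (1,4), (2,4), (2,6), (2,7), (3,4), (3,6), (3,7), (5,6), (5,7). Each pair (i,j) satisfies i < j and arr[i] > arr[j].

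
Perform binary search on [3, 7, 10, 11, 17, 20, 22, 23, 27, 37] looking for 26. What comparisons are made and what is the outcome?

Binary search for 26 in [3, 7, 10, 11, 17, 20, 22, 23, 27, 37]:

lo=0, hi=9, mid=4, arr[mid]=17 -> 17 < 26, search right half
lo=5, hi=9, mid=7, arr[mid]=23 -> 23 < 26, search right half
lo=8, hi=9, mid=8, arr[mid]=27 -> 27 > 26, search left half
lo=8 > hi=7, target 26 not found

Binary search determines that 26 is not in the array after 3 comparisons. The search space was exhausted without finding the target.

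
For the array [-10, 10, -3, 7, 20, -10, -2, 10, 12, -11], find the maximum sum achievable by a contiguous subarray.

Using Kadane's algorithm on [-10, 10, -3, 7, 20, -10, -2, 10, 12, -11]:

Scanning through the array:
Position 1 (value 10): max_ending_here = 10, max_so_far = 10
Position 2 (value -3): max_ending_here = 7, max_so_far = 10
Position 3 (value 7): max_ending_here = 14, max_so_far = 14
Position 4 (value 20): max_ending_here = 34, max_so_far = 34
Position 5 (value -10): max_ending_here = 24, max_so_far = 34
Position 6 (value -2): max_ending_here = 22, max_so_far = 34
Position 7 (value 10): max_ending_here = 32, max_so_far = 34
Position 8 (value 12): max_ending_here = 44, max_so_far = 44
Position 9 (value -11): max_ending_here = 33, max_so_far = 44

Maximum subarray: [10, -3, 7, 20, -10, -2, 10, 12]
Maximum sum: 44

The maximum subarray is [10, -3, 7, 20, -10, -2, 10, 12] with sum 44. This subarray runs from index 1 to index 8.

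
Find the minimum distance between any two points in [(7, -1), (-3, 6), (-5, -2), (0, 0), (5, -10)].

Computing all pairwise distances among 5 points:

d((7, -1), (-3, 6)) = 12.2066
d((7, -1), (-5, -2)) = 12.0416
d((7, -1), (0, 0)) = 7.0711
d((7, -1), (5, -10)) = 9.2195
d((-3, 6), (-5, -2)) = 8.2462
d((-3, 6), (0, 0)) = 6.7082
d((-3, 6), (5, -10)) = 17.8885
d((-5, -2), (0, 0)) = 5.3852 <-- minimum
d((-5, -2), (5, -10)) = 12.8062
d((0, 0), (5, -10)) = 11.1803

Closest pair: (-5, -2) and (0, 0) with distance 5.3852

The closest pair is (-5, -2) and (0, 0) with Euclidean distance 5.3852. For 5 points, brute-force pairwise comparison is shown above. For large n, the divide-and-conquer algorithm (sort by x, recurse on halves, check the dividing strip) achieves O(n log n).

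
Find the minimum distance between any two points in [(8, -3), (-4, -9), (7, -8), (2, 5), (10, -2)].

Computing all pairwise distances among 5 points:

d((8, -3), (-4, -9)) = 13.4164
d((8, -3), (7, -8)) = 5.099
d((8, -3), (2, 5)) = 10.0
d((8, -3), (10, -2)) = 2.2361 <-- minimum
d((-4, -9), (7, -8)) = 11.0454
d((-4, -9), (2, 5)) = 15.2315
d((-4, -9), (10, -2)) = 15.6525
d((7, -8), (2, 5)) = 13.9284
d((7, -8), (10, -2)) = 6.7082
d((2, 5), (10, -2)) = 10.6301

Closest pair: (8, -3) and (10, -2) with distance 2.2361

The closest pair is (8, -3) and (10, -2) with Euclidean distance 2.2361. For 5 points, brute-force pairwise comparison is shown above. For large n, the divide-and-conquer algorithm (sort by x, recurse on halves, check the dividing strip) achieves O(n log n).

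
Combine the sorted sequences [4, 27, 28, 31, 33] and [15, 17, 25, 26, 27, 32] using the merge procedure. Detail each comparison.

Merging process:

Compare 4 vs 15: take 4 from left. Merged: [4]
Compare 27 vs 15: take 15 from right. Merged: [4, 15]
Compare 27 vs 17: take 17 from right. Merged: [4, 15, 17]
Compare 27 vs 25: take 25 from right. Merged: [4, 15, 17, 25]
Compare 27 vs 26: take 26 from right. Merged: [4, 15, 17, 25, 26]
Compare 27 vs 27: take 27 from left. Merged: [4, 15, 17, 25, 26, 27]
Compare 28 vs 27: take 27 from right. Merged: [4, 15, 17, 25, 26, 27, 27]
Compare 28 vs 32: take 28 from left. Merged: [4, 15, 17, 25, 26, 27, 27, 28]
Compare 31 vs 32: take 31 from left. Merged: [4, 15, 17, 25, 26, 27, 27, 28, 31]
Compare 33 vs 32: take 32 from right. Merged: [4, 15, 17, 25, 26, 27, 27, 28, 31, 32]
Append remaining from left: [33]. Merged: [4, 15, 17, 25, 26, 27, 27, 28, 31, 32, 33]

Final merged array: [4, 15, 17, 25, 26, 27, 27, 28, 31, 32, 33]
Total comparisons: 10

The merged array is [4, 15, 17, 25, 26, 27, 27, 28, 31, 32, 33], requiring 10 comparisons. The merge step runs in O(n) time where n is the total number of elements.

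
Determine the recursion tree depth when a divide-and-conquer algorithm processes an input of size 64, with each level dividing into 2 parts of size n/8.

For divide and conquer with division factor 8:

Problem sizes at each level:
Level 0: 64
Level 1: 8
Level 2: 1

The root is level 0 and the size-1 base case is level 2 (the tree spans levels 0 through 2, i.e. 3 levels counting the root), so the depth is the number of divisions: log_8(64) = 2

The recursion tree depth is log_8(64) = 2. At each level, the problem size is divided by 8, so it takes 2 divisions to reduce to a base case of size 1. The algorithm makes 2 recursive calls at each level.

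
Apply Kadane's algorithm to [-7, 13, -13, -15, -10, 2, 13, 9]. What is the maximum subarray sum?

Using Kadane's algorithm on [-7, 13, -13, -15, -10, 2, 13, 9]:

Scanning through the array:
Position 1 (value 13): max_ending_here = 13, max_so_far = 13
Position 2 (value -13): max_ending_here = 0, max_so_far = 13
Position 3 (value -15): max_ending_here = -15, max_so_far = 13
Position 4 (value -10): max_ending_here = -10, max_so_far = 13
Position 5 (value 2): max_ending_here = 2, max_so_far = 13
Position 6 (value 13): max_ending_here = 15, max_so_far = 15
Position 7 (value 9): max_ending_here = 24, max_so_far = 24

Maximum subarray: [2, 13, 9]
Maximum sum: 24

The maximum subarray is [2, 13, 9] with sum 24. This subarray runs from index 5 to index 7.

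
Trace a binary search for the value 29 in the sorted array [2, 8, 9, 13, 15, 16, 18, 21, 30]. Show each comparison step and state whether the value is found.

Binary search for 29 in [2, 8, 9, 13, 15, 16, 18, 21, 30]:

lo=0, hi=8, mid=4, arr[mid]=15 -> 15 < 29, search right half
lo=5, hi=8, mid=6, arr[mid]=18 -> 18 < 29, search right half
lo=7, hi=8, mid=7, arr[mid]=21 -> 21 < 29, search right half
lo=8, hi=8, mid=8, arr[mid]=30 -> 30 > 29, search left half
lo=8 > hi=7, target 29 not found

Binary search determines that 29 is not in the array after 4 comparisons. The search space was exhausted without finding the target.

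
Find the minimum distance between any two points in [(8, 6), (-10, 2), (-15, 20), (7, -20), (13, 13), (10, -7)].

Computing all pairwise distances among 6 points:

d((8, 6), (-10, 2)) = 18.4391
d((8, 6), (-15, 20)) = 26.9258
d((8, 6), (7, -20)) = 26.0192
d((8, 6), (13, 13)) = 8.6023 <-- minimum
d((8, 6), (10, -7)) = 13.1529
d((-10, 2), (-15, 20)) = 18.6815
d((-10, 2), (7, -20)) = 27.8029
d((-10, 2), (13, 13)) = 25.4951
d((-10, 2), (10, -7)) = 21.9317
d((-15, 20), (7, -20)) = 45.6508
d((-15, 20), (13, 13)) = 28.8617
d((-15, 20), (10, -7)) = 36.7967
d((7, -20), (13, 13)) = 33.541
d((7, -20), (10, -7)) = 13.3417
d((13, 13), (10, -7)) = 20.2237

Closest pair: (8, 6) and (13, 13) with distance 8.6023

The closest pair is (8, 6) and (13, 13) with Euclidean distance 8.6023. For 6 points, brute-force pairwise comparison is shown above. For large n, the divide-and-conquer algorithm (sort by x, recurse on halves, check the dividing strip) achieves O(n log n).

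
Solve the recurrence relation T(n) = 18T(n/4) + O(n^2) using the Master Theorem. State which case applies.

Master Theorem for T(n) = 18T(n/4) + O(n^2):

a = 18, b = 4, c = 2
log_b(a) = log_4(18) = 2.0850

Case 1: c = 2 < log_4(18) = 2.0850
T(n) = O(n^(log_4 18))

For T(n) = 18T(n/4) + O(n^2): log_4(18) = 2.0850. This is Case 1 of the Master Theorem (c < log_b(a), work dominated by leaves), giving O(n^(log_4 18)).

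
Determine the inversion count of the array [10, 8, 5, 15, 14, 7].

Finding inversions in [10, 8, 5, 15, 14, 7]:

(0, 1): arr[0]=10 > arr[1]=8
(0, 2): arr[0]=10 > arr[2]=5
(0, 5): arr[0]=10 > arr[5]=7
(1, 2): arr[1]=8 > arr[2]=5
(1, 5): arr[1]=8 > arr[5]=7
(3, 4): arr[3]=15 > arr[4]=14
(3, 5): arr[3]=15 > arr[5]=7
(4, 5): arr[4]=14 > arr[5]=7

Total inversions: 8

The array has 8 inversion(s): (0,1), (0,2), (0,5), (1,2), (1,5), (3,4), (3,5), (4,5). Each pair (i,j) satisfies i < j and arr[i] > arr[j].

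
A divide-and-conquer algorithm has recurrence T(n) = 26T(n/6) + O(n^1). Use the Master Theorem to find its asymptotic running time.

Master Theorem for T(n) = 26T(n/6) + O(n^1):

a = 26, b = 6, c = 1
log_b(a) = log_6(26) = 1.8184

Case 1: c = 1 < log_6(26) = 1.8184
T(n) = O(n^(log_6 26))

For T(n) = 26T(n/6) + O(n^1): log_6(26) = 1.8184. This is Case 1 of the Master Theorem (c < log_b(a), work dominated by leaves), giving O(n^(log_6 26)).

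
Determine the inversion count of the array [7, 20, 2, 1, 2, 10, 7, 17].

Finding inversions in [7, 20, 2, 1, 2, 10, 7, 17]:

(0, 2): arr[0]=7 > arr[2]=2
(0, 3): arr[0]=7 > arr[3]=1
(0, 4): arr[0]=7 > arr[4]=2
(1, 2): arr[1]=20 > arr[2]=2
(1, 3): arr[1]=20 > arr[3]=1
(1, 4): arr[1]=20 > arr[4]=2
(1, 5): arr[1]=20 > arr[5]=10
(1, 6): arr[1]=20 > arr[6]=7
(1, 7): arr[1]=20 > arr[7]=17
(2, 3): arr[2]=2 > arr[3]=1
(5, 6): arr[5]=10 > arr[6]=7

Total inversions: 11

The array has 11 inversion(s): (0,2), (0,3), (0,4), (1,2), (1,3), (1,4), (1,5), (1,6), (1,7), (2,3), (5,6). Each pair (i,j) satisfies i < j and arr[i] > arr[j].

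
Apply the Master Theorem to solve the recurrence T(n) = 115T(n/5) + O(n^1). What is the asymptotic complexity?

Master Theorem for T(n) = 115T(n/5) + O(n^1):

a = 115, b = 5, c = 1
log_b(a) = log_5(115) = 2.9482

Case 1: c = 1 < log_5(115) = 2.9482
T(n) = O(n^(log_5 115))

For T(n) = 115T(n/5) + O(n^1): log_5(115) = 2.9482. This is Case 1 of the Master Theorem (c < log_b(a), work dominated by leaves), giving O(n^(log_5 115)).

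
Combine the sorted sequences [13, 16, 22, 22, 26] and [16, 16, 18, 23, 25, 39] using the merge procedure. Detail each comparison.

Merging process:

Compare 13 vs 16: take 13 from left. Merged: [13]
Compare 16 vs 16: take 16 from left. Merged: [13, 16]
Compare 22 vs 16: take 16 from right. Merged: [13, 16, 16]
Compare 22 vs 16: take 16 from right. Merged: [13, 16, 16, 16]
Compare 22 vs 18: take 18 from right. Merged: [13, 16, 16, 16, 18]
Compare 22 vs 23: take 22 from left. Merged: [13, 16, 16, 16, 18, 22]
Compare 22 vs 23: take 22 from left. Merged: [13, 16, 16, 16, 18, 22, 22]
Compare 26 vs 23: take 23 from right. Merged: [13, 16, 16, 16, 18, 22, 22, 23]
Compare 26 vs 25: take 25 from right. Merged: [13, 16, 16, 16, 18, 22, 22, 23, 25]
Compare 26 vs 39: take 26 from left. Merged: [13, 16, 16, 16, 18, 22, 22, 23, 25, 26]
Append remaining from right: [39]. Merged: [13, 16, 16, 16, 18, 22, 22, 23, 25, 26, 39]

Final merged array: [13, 16, 16, 16, 18, 22, 22, 23, 25, 26, 39]
Total comparisons: 10

The merged array is [13, 16, 16, 16, 18, 22, 22, 23, 25, 26, 39], requiring 10 comparisons. The merge step runs in O(n) time where n is the total number of elements.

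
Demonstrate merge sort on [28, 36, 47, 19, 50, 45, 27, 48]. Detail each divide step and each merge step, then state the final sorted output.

Merge sort trace:

Split: [28, 36, 47, 19, 50, 45, 27, 48] -> [28, 36, 47, 19] and [50, 45, 27, 48]
  Split: [28, 36, 47, 19] -> [28, 36] and [47, 19]
    Split: [28, 36] -> [28] and [36]
    Merge: [28] + [36] -> [28, 36]
    Split: [47, 19] -> [47] and [19]
    Merge: [47] + [19] -> [19, 47]
  Merge: [28, 36] + [19, 47] -> [19, 28, 36, 47]
  Split: [50, 45, 27, 48] -> [50, 45] and [27, 48]
    Split: [50, 45] -> [50] and [45]
    Merge: [50] + [45] -> [45, 50]
    Split: [27, 48] -> [27] and [48]
    Merge: [27] + [48] -> [27, 48]
  Merge: [45, 50] + [27, 48] -> [27, 45, 48, 50]
Merge: [19, 28, 36, 47] + [27, 45, 48, 50] -> [19, 27, 28, 36, 45, 47, 48, 50]

Final sorted array: [19, 27, 28, 36, 45, 47, 48, 50]

The merge sort proceeds by recursively splitting the array and merging sorted halves.
After all merges, the sorted array is [19, 27, 28, 36, 45, 47, 48, 50].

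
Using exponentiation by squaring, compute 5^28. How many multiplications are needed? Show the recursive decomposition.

Computing 5^28 by squaring (build up from 5^1; each line after the first costs one multiplication):

5^1 = 5
5^2 = (5^1)^2 = 5^2 = 25
5^3 = 5 * 5^2 = 5 * 25 = 125
5^6 = (5^3)^2 = 125^2 = 15625
5^7 = 5 * 5^6 = 5 * 15625 = 78125
5^14 = (5^7)^2 = 78125^2 = 6103515625
5^28 = (5^14)^2 = 6103515625^2 = 37252902984619140625

Result: 37252902984619140625
Multiplications needed: 6 (6 lines after 5^1)

5^28 = 37252902984619140625. Using exponentiation by squaring, this requires 6 multiplications. The key idea: if the exponent is even, square the half-power; if odd, multiply by the base once.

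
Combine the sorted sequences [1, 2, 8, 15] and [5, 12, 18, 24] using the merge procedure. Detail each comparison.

Merging process:

Compare 1 vs 5: take 1 from left. Merged: [1]
Compare 2 vs 5: take 2 from left. Merged: [1, 2]
Compare 8 vs 5: take 5 from right. Merged: [1, 2, 5]
Compare 8 vs 12: take 8 from left. Merged: [1, 2, 5, 8]
Compare 15 vs 12: take 12 from right. Merged: [1, 2, 5, 8, 12]
Compare 15 vs 18: take 15 from left. Merged: [1, 2, 5, 8, 12, 15]
Append remaining from right: [18, 24]. Merged: [1, 2, 5, 8, 12, 15, 18, 24]

Final merged array: [1, 2, 5, 8, 12, 15, 18, 24]
Total comparisons: 6

The merged array is [1, 2, 5, 8, 12, 15, 18, 24], requiring 6 comparisons. The merge step runs in O(n) time where n is the total number of elements.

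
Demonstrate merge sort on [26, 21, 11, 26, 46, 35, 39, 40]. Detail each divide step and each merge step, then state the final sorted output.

Merge sort trace:

Split: [26, 21, 11, 26, 46, 35, 39, 40] -> [26, 21, 11, 26] and [46, 35, 39, 40]
  Split: [26, 21, 11, 26] -> [26, 21] and [11, 26]
    Split: [26, 21] -> [26] and [21]
    Merge: [26] + [21] -> [21, 26]
    Split: [11, 26] -> [11] and [26]
    Merge: [11] + [26] -> [11, 26]
  Merge: [21, 26] + [11, 26] -> [11, 21, 26, 26]
  Split: [46, 35, 39, 40] -> [46, 35] and [39, 40]
    Split: [46, 35] -> [46] and [35]
    Merge: [46] + [35] -> [35, 46]
    Split: [39, 40] -> [39] and [40]
    Merge: [39] + [40] -> [39, 40]
  Merge: [35, 46] + [39, 40] -> [35, 39, 40, 46]
Merge: [11, 21, 26, 26] + [35, 39, 40, 46] -> [11, 21, 26, 26, 35, 39, 40, 46]

Final sorted array: [11, 21, 26, 26, 35, 39, 40, 46]

The merge sort proceeds by recursively splitting the array and merging sorted halves.
After all merges, the sorted array is [11, 21, 26, 26, 35, 39, 40, 46].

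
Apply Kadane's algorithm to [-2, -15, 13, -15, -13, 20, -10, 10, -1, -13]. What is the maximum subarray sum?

Using Kadane's algorithm on [-2, -15, 13, -15, -13, 20, -10, 10, -1, -13]:

Scanning through the array:
Position 1 (value -15): max_ending_here = -15, max_so_far = -2
Position 2 (value 13): max_ending_here = 13, max_so_far = 13
Position 3 (value -15): max_ending_here = -2, max_so_far = 13
Position 4 (value -13): max_ending_here = -13, max_so_far = 13
Position 5 (value 20): max_ending_here = 20, max_so_far = 20
Position 6 (value -10): max_ending_here = 10, max_so_far = 20
Position 7 (value 10): max_ending_here = 20, max_so_far = 20
Position 8 (value -1): max_ending_here = 19, max_so_far = 20
Position 9 (value -13): max_ending_here = 6, max_so_far = 20

Maximum subarray: [20]
Maximum sum: 20

The maximum subarray is [20] with sum 20. This subarray runs from index 5 to index 5.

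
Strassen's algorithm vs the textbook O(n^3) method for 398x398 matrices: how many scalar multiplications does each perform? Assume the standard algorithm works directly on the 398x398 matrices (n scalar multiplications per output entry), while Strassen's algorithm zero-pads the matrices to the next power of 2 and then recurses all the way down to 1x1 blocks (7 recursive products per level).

Matrix multiplication for 398x398 matrices:

Strassen's algorithm requires power-of-2 dimensions. Pad 398x398 to 512x512 (next power of 2).

Standard algorithm: 398^3 = 63044792 multiplications
Strassen's algorithm: 7^(log2(512)) = 7^9 = 40353607 multiplications
Savings: 63044792 - 40353607 = 22691185 multiplications

Standard: 63044792 multiplications (398^3). Strassen: 40353607 multiplications (7^9, after padding to 512x512). Strassen reduces 8 recursive multiplications to 7 at each level.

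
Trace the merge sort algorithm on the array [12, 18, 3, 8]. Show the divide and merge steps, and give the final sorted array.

Merge sort trace:

Split: [12, 18, 3, 8] -> [12, 18] and [3, 8]
  Split: [12, 18] -> [12] and [18]
  Merge: [12] + [18] -> [12, 18]
  Split: [3, 8] -> [3] and [8]
  Merge: [3] + [8] -> [3, 8]
Merge: [12, 18] + [3, 8] -> [3, 8, 12, 18]

Final sorted array: [3, 8, 12, 18]

The merge sort proceeds by recursively splitting the array and merging sorted halves.
After all merges, the sorted array is [3, 8, 12, 18].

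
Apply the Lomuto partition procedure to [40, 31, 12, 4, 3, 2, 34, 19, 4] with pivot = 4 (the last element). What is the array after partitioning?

Lomuto partition with pivot = 4:

Initial array: [40, 31, 12, 4, 3, 2, 34, 19, 4]

arr[0]=40 > 4: no swap
arr[1]=31 > 4: no swap
arr[2]=12 > 4: no swap
arr[3]=4 <= 4: swap with position 0, array becomes [4, 31, 12, 40, 3, 2, 34, 19, 4]
arr[4]=3 <= 4: swap with position 1, array becomes [4, 3, 12, 40, 31, 2, 34, 19, 4]
arr[5]=2 <= 4: swap with position 2, array becomes [4, 3, 2, 40, 31, 12, 34, 19, 4]
arr[6]=34 > 4: no swap
arr[7]=19 > 4: no swap

Place pivot at position 3: [4, 3, 2, 4, 31, 12, 34, 19, 40]
Pivot position: 3

After partitioning with pivot 4, the array becomes [4, 3, 2, 4, 31, 12, 34, 19, 40]. The pivot is placed at index 3. All elements to the left of the pivot are <= 4, and all elements to the right are > 4.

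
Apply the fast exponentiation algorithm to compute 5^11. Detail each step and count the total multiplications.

Computing 5^11 by squaring (build up from 5^1; each line after the first costs one multiplication):

5^1 = 5
5^2 = (5^1)^2 = 5^2 = 25
5^4 = (5^2)^2 = 25^2 = 625
5^5 = 5 * 5^4 = 5 * 625 = 3125
5^10 = (5^5)^2 = 3125^2 = 9765625
5^11 = 5 * 5^10 = 5 * 9765625 = 48828125

Result: 48828125
Multiplications needed: 5 (5 lines after 5^1)

5^11 = 48828125. Using exponentiation by squaring, this requires 5 multiplications. The key idea: if the exponent is even, square the half-power; if odd, multiply by the base once.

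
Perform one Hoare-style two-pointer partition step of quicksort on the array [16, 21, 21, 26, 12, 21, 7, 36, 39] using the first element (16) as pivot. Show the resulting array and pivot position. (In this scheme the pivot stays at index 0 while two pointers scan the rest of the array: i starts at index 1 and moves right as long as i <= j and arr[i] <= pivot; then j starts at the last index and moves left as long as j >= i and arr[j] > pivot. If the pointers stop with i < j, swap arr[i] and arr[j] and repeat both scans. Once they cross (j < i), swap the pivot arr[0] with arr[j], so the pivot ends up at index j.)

Hoare-style two-pointer partition with pivot = 16:

Initial array: [16, 21, 21, 26, 12, 21, 7, 36, 39]

Pointers start at i = 1, j = 8.
i stops at index 1 (arr[1]=21 > 16), j stops at index 6 (arr[6]=7 <= 16): swap arr[1] and arr[6], array becomes [16, 7, 21, 26, 12, 21, 21, 36, 39]
i stops at index 2 (arr[2]=21 > 16), j stops at index 4 (arr[4]=12 <= 16): swap arr[2] and arr[4], array becomes [16, 7, 12, 26, 21, 21, 21, 36, 39]
i ends at 3, j ends at 2: the pointers have crossed (j < i), so scanning stops.

Swap pivot arr[0] with arr[2] to place pivot at position 2: [12, 7, 16, 26, 21, 21, 21, 36, 39]
Pivot position: 2

After partitioning with pivot 16, the array becomes [12, 7, 16, 26, 21, 21, 21, 36, 39]. The pivot is placed at index 2. All elements to the left of the pivot are <= 16, and all elements to the right are > 16.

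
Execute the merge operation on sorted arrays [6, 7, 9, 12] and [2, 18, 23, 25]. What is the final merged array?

Merging process:

Compare 6 vs 2: take 2 from right. Merged: [2]
Compare 6 vs 18: take 6 from left. Merged: [2, 6]
Compare 7 vs 18: take 7 from left. Merged: [2, 6, 7]
Compare 9 vs 18: take 9 from left. Merged: [2, 6, 7, 9]
Compare 12 vs 18: take 12 from left. Merged: [2, 6, 7, 9, 12]
Append remaining from right: [18, 23, 25]. Merged: [2, 6, 7, 9, 12, 18, 23, 25]

Final merged array: [2, 6, 7, 9, 12, 18, 23, 25]
Total comparisons: 5

The merged array is [2, 6, 7, 9, 12, 18, 23, 25], requiring 5 comparisons. The merge step runs in O(n) time where n is the total number of elements.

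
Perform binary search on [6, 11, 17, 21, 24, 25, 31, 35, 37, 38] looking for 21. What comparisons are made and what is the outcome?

Binary search for 21 in [6, 11, 17, 21, 24, 25, 31, 35, 37, 38]:

lo=0, hi=9, mid=4, arr[mid]=24 -> 24 > 21, search left half
lo=0, hi=3, mid=1, arr[mid]=11 -> 11 < 21, search right half
lo=2, hi=3, mid=2, arr[mid]=17 -> 17 < 21, search right half
lo=3, hi=3, mid=3, arr[mid]=21 -> Found target at index 3!

Binary search finds 21 at index 3 after 4 comparisons. The search repeatedly halves the search space by comparing with the middle element.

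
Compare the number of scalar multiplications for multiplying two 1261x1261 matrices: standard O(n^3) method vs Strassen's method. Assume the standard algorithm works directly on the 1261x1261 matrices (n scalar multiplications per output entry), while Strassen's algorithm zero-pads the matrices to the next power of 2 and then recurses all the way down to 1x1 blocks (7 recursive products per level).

Matrix multiplication for 1261x1261 matrices:

Strassen's algorithm requires power-of-2 dimensions. Pad 1261x1261 to 2048x2048 (next power of 2).

Standard algorithm: 1261^3 = 2005142581 multiplications
Strassen's algorithm: 7^(log2(2048)) = 7^11 = 1977326743 multiplications
Savings: 2005142581 - 1977326743 = 27815838 multiplications

Standard: 2005142581 multiplications (1261^3). Strassen: 1977326743 multiplications (7^11, after padding to 2048x2048). Strassen reduces 8 recursive multiplications to 7 at each level.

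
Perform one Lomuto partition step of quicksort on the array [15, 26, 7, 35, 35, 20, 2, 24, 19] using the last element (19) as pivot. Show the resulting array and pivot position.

Lomuto partition with pivot = 19:

Initial array: [15, 26, 7, 35, 35, 20, 2, 24, 19]

arr[0]=15 <= 19: swap with position 0, array becomes [15, 26, 7, 35, 35, 20, 2, 24, 19]
arr[1]=26 > 19: no swap
arr[2]=7 <= 19: swap with position 1, array becomes [15, 7, 26, 35, 35, 20, 2, 24, 19]
arr[3]=35 > 19: no swap
arr[4]=35 > 19: no swap
arr[5]=20 > 19: no swap
arr[6]=2 <= 19: swap with position 2, array becomes [15, 7, 2, 35, 35, 20, 26, 24, 19]
arr[7]=24 > 19: no swap

Place pivot at position 3: [15, 7, 2, 19, 35, 20, 26, 24, 35]
Pivot position: 3

After partitioning with pivot 19, the array becomes [15, 7, 2, 19, 35, 20, 26, 24, 35]. The pivot is placed at index 3. All elements to the left of the pivot are <= 19, and all elements to the right are > 19.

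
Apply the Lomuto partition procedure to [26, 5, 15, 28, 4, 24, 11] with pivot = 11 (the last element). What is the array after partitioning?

Lomuto partition with pivot = 11:

Initial array: [26, 5, 15, 28, 4, 24, 11]

arr[0]=26 > 11: no swap
arr[1]=5 <= 11: swap with position 0, array becomes [5, 26, 15, 28, 4, 24, 11]
arr[2]=15 > 11: no swap
arr[3]=28 > 11: no swap
arr[4]=4 <= 11: swap with position 1, array becomes [5, 4, 15, 28, 26, 24, 11]
arr[5]=24 > 11: no swap

Place pivot at position 2: [5, 4, 11, 28, 26, 24, 15]
Pivot position: 2

After partitioning with pivot 11, the array becomes [5, 4, 11, 28, 26, 24, 15]. The pivot is placed at index 2. All elements to the left of the pivot are <= 11, and all elements to the right are > 11.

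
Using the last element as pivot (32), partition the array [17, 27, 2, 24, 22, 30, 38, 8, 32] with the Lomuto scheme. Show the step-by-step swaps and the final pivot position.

Lomuto partition with pivot = 32:

Initial array: [17, 27, 2, 24, 22, 30, 38, 8, 32]

arr[0]=17 <= 32: swap with position 0, array becomes [17, 27, 2, 24, 22, 30, 38, 8, 32]
arr[1]=27 <= 32: swap with position 1, array becomes [17, 27, 2, 24, 22, 30, 38, 8, 32]
arr[2]=2 <= 32: swap with position 2, array becomes [17, 27, 2, 24, 22, 30, 38, 8, 32]
arr[3]=24 <= 32: swap with position 3, array becomes [17, 27, 2, 24, 22, 30, 38, 8, 32]
arr[4]=22 <= 32: swap with position 4, array becomes [17, 27, 2, 24, 22, 30, 38, 8, 32]
arr[5]=30 <= 32: swap with position 5, array becomes [17, 27, 2, 24, 22, 30, 38, 8, 32]
arr[6]=38 > 32: no swap
arr[7]=8 <= 32: swap with position 6, array becomes [17, 27, 2, 24, 22, 30, 8, 38, 32]

Place pivot at position 7: [17, 27, 2, 24, 22, 30, 8, 32, 38]
Pivot position: 7

After partitioning with pivot 32, the array becomes [17, 27, 2, 24, 22, 30, 8, 32, 38]. The pivot is placed at index 7. All elements to the left of the pivot are <= 32, and all elements to the right are > 32.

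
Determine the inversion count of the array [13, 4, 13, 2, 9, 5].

Finding inversions in [13, 4, 13, 2, 9, 5]:

(0, 1): arr[0]=13 > arr[1]=4
(0, 3): arr[0]=13 > arr[3]=2
(0, 4): arr[0]=13 > arr[4]=9
(0, 5): arr[0]=13 > arr[5]=5
(1, 3): arr[1]=4 > arr[3]=2
(2, 3): arr[2]=13 > arr[3]=2
(2, 4): arr[2]=13 > arr[4]=9
(2, 5): arr[2]=13 > arr[5]=5
(4, 5): arr[4]=9 > arr[5]=5

Total inversions: 9

The array has 9 inversion(s): (0,1), (0,3), (0,4), (0,5), (1,3), (2,3), (2,4), (2,5), (4,5). Each pair (i,j) satisfies i < j and arr[i] > arr[j].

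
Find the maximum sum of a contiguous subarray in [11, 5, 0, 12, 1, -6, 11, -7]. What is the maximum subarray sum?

Using Kadane's algorithm on [11, 5, 0, 12, 1, -6, 11, -7]:

Scanning through the array:
Position 1 (value 5): max_ending_here = 16, max_so_far = 16
Position 2 (value 0): max_ending_here = 16, max_so_far = 16
Position 3 (value 12): max_ending_here = 28, max_so_far = 28
Position 4 (value 1): max_ending_here = 29, max_so_far = 29
Position 5 (value -6): max_ending_here = 23, max_so_far = 29
Position 6 (value 11): max_ending_here = 34, max_so_far = 34
Position 7 (value -7): max_ending_here = 27, max_so_far = 34

Maximum subarray: [11, 5, 0, 12, 1, -6, 11]
Maximum sum: 34

The maximum subarray is [11, 5, 0, 12, 1, -6, 11] with sum 34. This subarray runs from index 0 to index 6.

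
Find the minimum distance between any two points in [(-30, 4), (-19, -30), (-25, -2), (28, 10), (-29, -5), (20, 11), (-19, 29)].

Computing all pairwise distances among 7 points:

d((-30, 4), (-19, -30)) = 35.7351
d((-30, 4), (-25, -2)) = 7.8102
d((-30, 4), (28, 10)) = 58.3095
d((-30, 4), (-29, -5)) = 9.0554
d((-30, 4), (20, 11)) = 50.4876
d((-30, 4), (-19, 29)) = 27.313
d((-19, -30), (-25, -2)) = 28.6356
d((-19, -30), (28, 10)) = 61.7171
d((-19, -30), (-29, -5)) = 26.9258
d((-19, -30), (20, 11)) = 56.5862
d((-19, -30), (-19, 29)) = 59.0
d((-25, -2), (28, 10)) = 54.3415
d((-25, -2), (-29, -5)) = 5.0 <-- minimum
d((-25, -2), (20, 11)) = 46.8402
d((-25, -2), (-19, 29)) = 31.5753
d((28, 10), (-29, -5)) = 58.9406
d((28, 10), (20, 11)) = 8.0623
d((28, 10), (-19, 29)) = 50.6952
d((-29, -5), (20, 11)) = 51.5461
d((-29, -5), (-19, 29)) = 35.4401
d((20, 11), (-19, 29)) = 42.9535

Closest pair: (-25, -2) and (-29, -5) with distance 5.0

The closest pair is (-25, -2) and (-29, -5) with Euclidean distance 5.0. For 7 points, brute-force pairwise comparison is shown above. For large n, the divide-and-conquer algorithm (sort by x, recurse on halves, check the dividing strip) achieves O(n log n).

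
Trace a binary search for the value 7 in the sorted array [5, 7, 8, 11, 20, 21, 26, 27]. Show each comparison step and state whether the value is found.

Binary search for 7 in [5, 7, 8, 11, 20, 21, 26, 27]:

lo=0, hi=7, mid=3, arr[mid]=11 -> 11 > 7, search left half
lo=0, hi=2, mid=1, arr[mid]=7 -> Found target at index 1!

Binary search finds 7 at index 1 after 2 comparisons. The search repeatedly halves the search space by comparing with the middle element.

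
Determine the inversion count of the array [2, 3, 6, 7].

Finding inversions in [2, 3, 6, 7]:


Total inversions: 0

The array has 0 inversions. It is already sorted.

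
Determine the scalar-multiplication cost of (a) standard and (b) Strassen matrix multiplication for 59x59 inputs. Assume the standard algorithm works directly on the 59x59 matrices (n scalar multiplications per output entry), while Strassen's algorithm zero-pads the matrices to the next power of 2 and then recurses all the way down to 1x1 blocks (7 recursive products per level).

Matrix multiplication for 59x59 matrices:

Strassen's algorithm requires power-of-2 dimensions. Pad 59x59 to 64x64 (next power of 2).

Standard algorithm: 59^3 = 205379 multiplications
Strassen's algorithm: 7^(log2(64)) = 7^6 = 117649 multiplications
Savings: 205379 - 117649 = 87730 multiplications

Standard: 205379 multiplications (59^3). Strassen: 117649 multiplications (7^6, after padding to 64x64). Strassen reduces 8 recursive multiplications to 7 at each level.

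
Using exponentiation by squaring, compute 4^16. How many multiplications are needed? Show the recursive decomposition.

Computing 4^16 by squaring (build up from 4^1; each line after the first costs one multiplication):

4^1 = 4
4^2 = (4^1)^2 = 4^2 = 16
4^4 = (4^2)^2 = 16^2 = 256
4^8 = (4^4)^2 = 256^2 = 65536
4^16 = (4^8)^2 = 65536^2 = 4294967296

Result: 4294967296
Multiplications needed: 4 (4 lines after 4^1)

4^16 = 4294967296. Using exponentiation by squaring, this requires 4 multiplications. The key idea: if the exponent is even, square the half-power; if odd, multiply by the base once.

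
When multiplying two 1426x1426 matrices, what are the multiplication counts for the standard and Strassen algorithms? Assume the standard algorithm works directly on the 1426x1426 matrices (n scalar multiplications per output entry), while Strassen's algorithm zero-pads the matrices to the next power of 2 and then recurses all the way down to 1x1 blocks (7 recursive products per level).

Matrix multiplication for 1426x1426 matrices:

Strassen's algorithm requires power-of-2 dimensions. Pad 1426x1426 to 2048x2048 (next power of 2).

Standard algorithm: 1426^3 = 2899736776 multiplications
Strassen's algorithm: 7^(log2(2048)) = 7^11 = 1977326743 multiplications
Savings: 2899736776 - 1977326743 = 922410033 multiplications

Standard: 2899736776 multiplications (1426^3). Strassen: 1977326743 multiplications (7^11, after padding to 2048x2048). Strassen reduces 8 recursive multiplications to 7 at each level.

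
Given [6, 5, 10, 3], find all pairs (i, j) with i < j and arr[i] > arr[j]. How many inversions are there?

Finding inversions in [6, 5, 10, 3]:

(0, 1): arr[0]=6 > arr[1]=5
(0, 3): arr[0]=6 > arr[3]=3
(1, 3): arr[1]=5 > arr[3]=3
(2, 3): arr[2]=10 > arr[3]=3

Total inversions: 4

The array has 4 inversion(s): (0,1), (0,3), (1,3), (2,3). Each pair (i,j) satisfies i < j and arr[i] > arr[j].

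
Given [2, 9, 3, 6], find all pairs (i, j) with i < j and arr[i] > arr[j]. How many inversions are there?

Finding inversions in [2, 9, 3, 6]:

(1, 2): arr[1]=9 > arr[2]=3
(1, 3): arr[1]=9 > arr[3]=6

Total inversions: 2

The array has 2 inversion(s): (1,2), (1,3). Each pair (i,j) satisfies i < j and arr[i] > arr[j].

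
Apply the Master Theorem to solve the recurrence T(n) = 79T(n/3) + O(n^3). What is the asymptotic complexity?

Master Theorem for T(n) = 79T(n/3) + O(n^3):

a = 79, b = 3, c = 3
log_b(a) = log_3(79) = 3.9772

Case 1: c = 3 < log_3(79) = 3.9772
T(n) = O(n^(log_3 79))

For T(n) = 79T(n/3) + O(n^3): log_3(79) = 3.9772. This is Case 1 of the Master Theorem (c < log_b(a), work dominated by leaves), giving O(n^(log_3 79)).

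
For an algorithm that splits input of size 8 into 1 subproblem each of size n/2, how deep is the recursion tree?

For divide and conquer with division factor 2:

Problem sizes at each level:
Level 0: 8
Level 1: 4
Level 2: 2
Level 3: 1

The root is level 0 and the size-1 base case is level 3 (the tree spans levels 0 through 3, i.e. 4 levels counting the root), so the depth is the number of divisions: log_2(8) = 3

The recursion tree depth is log_2(8) = 3. At each level, the problem size is divided by 2, so it takes 3 divisions to reduce to a base case of size 1. The algorithm makes 1 recursive call at each level.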